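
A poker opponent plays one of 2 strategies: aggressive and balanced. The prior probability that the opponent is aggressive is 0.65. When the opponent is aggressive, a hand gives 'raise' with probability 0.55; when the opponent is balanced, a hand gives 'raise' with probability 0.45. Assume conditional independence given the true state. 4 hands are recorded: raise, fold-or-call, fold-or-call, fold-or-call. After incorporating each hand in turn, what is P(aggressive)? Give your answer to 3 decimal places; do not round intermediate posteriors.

After 'raise': P(aggressive) = 0.55·0.6500 / (0.55·0.6500 + 0.45·0.3500) ≈ 0.6942
After 'fold-or-call': P(aggressive) = 0.45·0.6942 / (0.45·0.6942 + 0.55·0.3058) ≈ 0.6500
After 'fold-or-call': P(aggressive) = 0.45·0.6500 / (0.45·0.6500 + 0.55·0.3500) ≈ 0.6031
After 'fold-or-call': P(aggressive) = 0.45·0.6031 / (0.45·0.6031 + 0.55·0.3969) ≈ 0.5542

0.554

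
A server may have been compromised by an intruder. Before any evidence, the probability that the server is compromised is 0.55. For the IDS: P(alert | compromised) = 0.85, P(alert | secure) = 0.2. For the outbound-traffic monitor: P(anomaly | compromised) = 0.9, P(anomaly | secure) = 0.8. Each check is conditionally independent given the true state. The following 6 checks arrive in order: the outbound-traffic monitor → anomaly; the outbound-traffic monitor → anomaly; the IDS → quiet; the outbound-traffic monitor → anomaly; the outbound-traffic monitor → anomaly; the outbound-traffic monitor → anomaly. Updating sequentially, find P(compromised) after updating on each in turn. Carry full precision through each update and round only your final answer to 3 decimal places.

0.292

Each posterior becomes the prior for the next update.
After the outbound-traffic monitor='anomaly': P(compromised) = 0.9·0.5500 / (0.9·0.5500 + 0.8·0.4500) ≈ 0.5789
After the outbound-traffic monitor='anomaly': P(compromised) = 0.9·0.5789 / (0.9·0.5789 + 0.8·0.4211) ≈ 0.6074
After the IDS='quiet': P(compromised) = 0.15·0.6074 / (0.15·0.6074 + 0.8·0.3926) ≈ 0.2248
After the outbound-traffic monitor='anomaly': P(compromised) = 0.9·0.2248 / (0.9·0.2248 + 0.8·0.7752) ≈ 0.2460
After the outbound-traffic monitor='anomaly': P(compromised) = 0.9·0.2460 / (0.9·0.2460 + 0.8·0.7540) ≈ 0.2685
After the outbound-traffic monitor='anomaly': P(compromised) = 0.9·0.2685 / (0.9·0.2685 + 0.8·0.7315) ≈ 0.2923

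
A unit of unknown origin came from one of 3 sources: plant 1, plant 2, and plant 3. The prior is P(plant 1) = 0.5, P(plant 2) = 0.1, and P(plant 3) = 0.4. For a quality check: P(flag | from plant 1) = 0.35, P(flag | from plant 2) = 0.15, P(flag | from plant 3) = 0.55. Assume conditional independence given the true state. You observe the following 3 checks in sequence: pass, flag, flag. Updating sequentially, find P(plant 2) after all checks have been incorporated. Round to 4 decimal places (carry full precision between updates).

0.0199

After 'pass': normaliser = 0.65·0.5000 + 0.85·0.1000 + 0.45·0.4000; P(plant 1) ≈ 0.5508, P(plant 2) ≈ 0.1441, P(plant 3) ≈ 0.3051
After 'flag': normaliser = 0.35·0.5508 + 0.15·0.1441 + 0.55·0.3051; P(plant 1) ≈ 0.5044, P(plant 2) ≈ 0.0565, P(plant 3) ≈ 0.4390
After 'flag': normaliser = 0.35·0.5044 + 0.15·0.0565 + 0.55·0.4390; P(plant 1) ≈ 0.4140, P(plant 2) ≈ 0.0199, P(plant 3) ≈ 0.5662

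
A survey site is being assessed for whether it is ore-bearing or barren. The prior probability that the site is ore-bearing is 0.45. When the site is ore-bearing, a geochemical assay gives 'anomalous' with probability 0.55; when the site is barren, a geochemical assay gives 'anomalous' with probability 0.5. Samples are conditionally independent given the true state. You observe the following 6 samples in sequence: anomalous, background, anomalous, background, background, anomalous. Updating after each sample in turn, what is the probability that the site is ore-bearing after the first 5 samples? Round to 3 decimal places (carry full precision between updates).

After 'anomalous': P(ore) = 0.55·0.4500 / (0.55·0.4500 + 0.5·0.5500) ≈ 0.4737
After 'background': P(ore) = 0.45·0.4737 / (0.45·0.4737 + 0.5·0.5263) ≈ 0.4475
After 'anomalous': P(ore) = 0.55·0.4475 / (0.55·0.4475 + 0.5·0.5525) ≈ 0.4712
After 'background': P(ore) = 0.45·0.4712 / (0.45·0.4712 + 0.5·0.5288) ≈ 0.4450
After 'background': P(ore) = 0.45·0.4450 / (0.45·0.4450 + 0.5·0.5550) ≈ 0.4192

0.419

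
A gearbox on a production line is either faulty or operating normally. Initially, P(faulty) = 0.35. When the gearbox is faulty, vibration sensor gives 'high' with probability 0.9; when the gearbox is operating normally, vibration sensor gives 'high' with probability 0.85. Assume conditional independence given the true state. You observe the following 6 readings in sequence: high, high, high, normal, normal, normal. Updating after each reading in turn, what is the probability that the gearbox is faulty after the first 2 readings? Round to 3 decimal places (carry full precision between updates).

After 'high': P(faulty) = 0.9·0.3500 / (0.9·0.3500 + 0.85·0.6500) ≈ 0.3631
After 'high': P(faulty) = 0.9·0.3631 / (0.9·0.3631 + 0.85·0.6369) ≈ 0.3764

0.376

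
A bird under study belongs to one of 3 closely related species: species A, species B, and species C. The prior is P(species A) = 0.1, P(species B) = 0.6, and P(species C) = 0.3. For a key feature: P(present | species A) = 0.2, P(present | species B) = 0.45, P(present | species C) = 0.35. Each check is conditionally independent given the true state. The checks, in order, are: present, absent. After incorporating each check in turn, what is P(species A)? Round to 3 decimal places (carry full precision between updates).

After 'present': normaliser = 0.2·0.1000 + 0.45·0.6000 + 0.35·0.3000; P(species A) ≈ 0.0506, P(species B) ≈ 0.6835, P(species C) ≈ 0.2658
After 'absent': normaliser = 0.8·0.0506 + 0.55·0.6835 + 0.65·0.2658; P(species A) ≈ 0.0687, P(species B) ≈ 0.6380, P(species C) ≈ 0.2932

0.069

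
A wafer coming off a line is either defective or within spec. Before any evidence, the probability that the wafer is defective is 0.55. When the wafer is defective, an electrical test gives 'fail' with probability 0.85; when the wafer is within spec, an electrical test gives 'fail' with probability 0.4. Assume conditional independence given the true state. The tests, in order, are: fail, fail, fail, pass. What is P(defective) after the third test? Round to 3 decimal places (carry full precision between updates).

0.921

After 'fail': P(defective) = 0.85·0.5500 / (0.85·0.5500 + 0.4·0.4500) ≈ 0.7220
After 'fail': P(defective) = 0.85·0.7220 / (0.85·0.7220 + 0.4·0.2780) ≈ 0.8466
After 'fail': P(defective) = 0.85·0.8466 / (0.85·0.8466 + 0.4·0.1534) ≈ 0.9214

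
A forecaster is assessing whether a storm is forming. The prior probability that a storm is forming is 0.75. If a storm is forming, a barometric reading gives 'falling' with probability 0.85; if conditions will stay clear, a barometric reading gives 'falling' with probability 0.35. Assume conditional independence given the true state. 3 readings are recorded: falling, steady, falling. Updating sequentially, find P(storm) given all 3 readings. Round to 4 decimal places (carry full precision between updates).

After 'falling': P(storm) = 0.85·0.7500 / (0.85·0.7500 + 0.35·0.2500) ≈ 0.8793
After 'steady': P(storm) = 0.15·0.8793 / (0.15·0.8793 + 0.65·0.1207) ≈ 0.6270
After 'falling': P(storm) = 0.85·0.6270 / (0.85·0.6270 + 0.35·0.3730) ≈ 0.8033

0.8033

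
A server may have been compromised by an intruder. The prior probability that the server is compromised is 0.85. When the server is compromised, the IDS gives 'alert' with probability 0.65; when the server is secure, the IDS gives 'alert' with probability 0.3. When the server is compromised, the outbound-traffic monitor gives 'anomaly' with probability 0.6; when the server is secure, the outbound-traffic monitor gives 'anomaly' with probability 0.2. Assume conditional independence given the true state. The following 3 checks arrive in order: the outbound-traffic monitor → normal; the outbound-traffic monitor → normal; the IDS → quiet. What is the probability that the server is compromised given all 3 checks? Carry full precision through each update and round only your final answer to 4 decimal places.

0.4146

After the outbound-traffic monitor='normal': P(compromised) = 0.4·0.8500 / (0.4·0.8500 + 0.8·0.1500) ≈ 0.7391
After the outbound-traffic monitor='normal': P(compromised) = 0.4·0.7391 / (0.4·0.7391 + 0.8·0.2609) ≈ 0.5862
After the IDS='quiet': P(compromised) = 0.35·0.5862 / (0.35·0.5862 + 0.7·0.4138) ≈ 0.4146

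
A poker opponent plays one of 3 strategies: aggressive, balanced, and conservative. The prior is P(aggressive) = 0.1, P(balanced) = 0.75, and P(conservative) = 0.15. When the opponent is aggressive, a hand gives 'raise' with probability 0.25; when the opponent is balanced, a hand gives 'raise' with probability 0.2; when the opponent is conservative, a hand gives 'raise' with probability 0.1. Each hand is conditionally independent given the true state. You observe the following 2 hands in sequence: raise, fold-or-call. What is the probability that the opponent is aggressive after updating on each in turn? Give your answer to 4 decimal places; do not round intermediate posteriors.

0.1232

Apply Bayes' rule sequentially, carrying P(aggressive) forward.
After 'raise': normaliser = 0.25·0.1000 + 0.2·0.7500 + 0.1·0.1500; P(aggressive) ≈ 0.1316, P(balanced) ≈ 0.7895, P(conservative) ≈ 0.0789
After 'fold-or-call': normaliser = 0.75·0.1316 + 0.8·0.7895 + 0.9·0.0789; P(aggressive) ≈ 0.1232, P(balanced) ≈ 0.7882, P(conservative) ≈ 0.0887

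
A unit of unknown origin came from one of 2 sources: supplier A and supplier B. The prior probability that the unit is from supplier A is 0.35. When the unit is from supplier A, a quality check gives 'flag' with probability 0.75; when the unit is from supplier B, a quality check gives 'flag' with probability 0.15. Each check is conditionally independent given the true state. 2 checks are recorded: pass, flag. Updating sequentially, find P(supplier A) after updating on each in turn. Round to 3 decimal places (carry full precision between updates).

0.442

Each posterior becomes the prior for the next update.
After 'pass': P(supplier A) = 0.25·0.3500 / (0.25·0.3500 + 0.85·0.6500) ≈ 0.1367
After 'flag': P(supplier A) = 0.75·0.1367 / (0.75·0.1367 + 0.15·0.8633) ≈ 0.4419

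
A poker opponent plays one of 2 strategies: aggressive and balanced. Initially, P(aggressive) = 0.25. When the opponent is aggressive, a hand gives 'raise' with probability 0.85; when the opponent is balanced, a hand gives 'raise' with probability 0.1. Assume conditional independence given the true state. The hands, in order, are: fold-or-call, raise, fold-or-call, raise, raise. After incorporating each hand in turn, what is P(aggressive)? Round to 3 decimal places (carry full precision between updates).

Apply Bayes' rule sequentially, carrying P(aggressive) forward.
After 'fold-or-call': P(aggressive) = 0.15·0.2500 / (0.15·0.2500 + 0.9·0.7500) ≈ 0.0526
After 'raise': P(aggressive) = 0.85·0.0526 / (0.85·0.0526 + 0.1·0.9474) ≈ 0.3208
After 'fold-or-call': P(aggressive) = 0.15·0.3208 / (0.15·0.3208 + 0.9·0.6792) ≈ 0.0730
After 'raise': P(aggressive) = 0.85·0.0730 / (0.85·0.0730 + 0.1·0.9270) ≈ 0.4008
After 'raise': P(aggressive) = 0.85·0.4008 / (0.85·0.4008 + 0.1·0.5992) ≈ 0.8504

0.850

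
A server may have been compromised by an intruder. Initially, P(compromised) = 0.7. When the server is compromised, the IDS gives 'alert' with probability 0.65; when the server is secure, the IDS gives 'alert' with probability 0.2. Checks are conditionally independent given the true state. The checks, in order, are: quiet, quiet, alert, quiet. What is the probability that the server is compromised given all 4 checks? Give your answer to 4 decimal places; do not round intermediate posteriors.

0.3884

After 'quiet': P(compromised) = 0.35·0.7000 / (0.35·0.7000 + 0.8·0.3000) ≈ 0.5052
After 'quiet': P(compromised) = 0.35·0.5052 / (0.35·0.5052 + 0.8·0.4948) ≈ 0.3087
After 'alert': P(compromised) = 0.65·0.3087 / (0.65·0.3087 + 0.2·0.6913) ≈ 0.5921
After 'quiet': P(compromised) = 0.35·0.5921 / (0.35·0.5921 + 0.8·0.4079) ≈ 0.3884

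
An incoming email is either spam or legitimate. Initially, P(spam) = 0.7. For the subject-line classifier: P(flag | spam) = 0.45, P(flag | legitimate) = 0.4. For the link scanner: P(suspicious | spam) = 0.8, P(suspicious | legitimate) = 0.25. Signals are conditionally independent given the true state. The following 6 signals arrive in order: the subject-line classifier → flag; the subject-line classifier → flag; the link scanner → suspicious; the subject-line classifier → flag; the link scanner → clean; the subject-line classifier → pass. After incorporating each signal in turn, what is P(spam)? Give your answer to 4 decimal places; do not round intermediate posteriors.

After the subject-line classifier='flag': P(spam) = 0.45·0.7000 / (0.45·0.7000 + 0.4·0.3000) ≈ 0.7241
After the subject-line classifier='flag': P(spam) = 0.45·0.7241 / (0.45·0.7241 + 0.4·0.2759) ≈ 0.7470
After the link scanner='suspicious': P(spam) = 0.8·0.7470 / (0.8·0.7470 + 0.25·0.2530) ≈ 0.9043
After the subject-line classifier='flag': P(spam) = 0.45·0.9043 / (0.45·0.9043 + 0.4·0.0957) ≈ 0.9140
After the link scanner='clean': P(spam) = 0.2·0.9140 / (0.2·0.9140 + 0.75·0.0860) ≈ 0.7392
After the subject-line classifier='pass': P(spam) = 0.55·0.7392 / (0.55·0.7392 + 0.6·0.2608) ≈ 0.7221

0.7221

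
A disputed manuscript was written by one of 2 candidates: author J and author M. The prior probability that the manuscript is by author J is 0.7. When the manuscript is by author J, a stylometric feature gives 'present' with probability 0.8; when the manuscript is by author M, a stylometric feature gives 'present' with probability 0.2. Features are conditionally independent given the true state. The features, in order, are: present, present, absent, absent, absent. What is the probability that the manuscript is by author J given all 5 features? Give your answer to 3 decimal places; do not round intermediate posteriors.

0.368

After 'present': P(author J) = 0.8·0.7000 / (0.8·0.7000 + 0.2·0.3000) ≈ 0.9032
After 'present': P(author J) = 0.8·0.9032 / (0.8·0.9032 + 0.2·0.0968) ≈ 0.9739
After 'absent': P(author J) = 0.2·0.9739 / (0.2·0.9739 + 0.8·0.0261) ≈ 0.9032
After 'absent': P(author J) = 0.2·0.9032 / (0.2·0.9032 + 0.8·0.0968) ≈ 0.7000
After 'absent': P(author J) = 0.2·0.7000 / (0.2·0.7000 + 0.8·0.3000) ≈ 0.3684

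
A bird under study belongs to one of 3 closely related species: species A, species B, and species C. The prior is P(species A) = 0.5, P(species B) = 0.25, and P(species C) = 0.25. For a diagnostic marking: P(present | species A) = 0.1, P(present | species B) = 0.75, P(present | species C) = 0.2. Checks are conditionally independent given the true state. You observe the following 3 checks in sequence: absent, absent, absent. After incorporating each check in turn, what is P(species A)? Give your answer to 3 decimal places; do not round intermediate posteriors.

0.734

Each posterior becomes the prior for the next update.
After 'absent': normaliser = 0.9·0.5000 + 0.25·0.2500 + 0.8·0.2500; P(species A) ≈ 0.6316, P(species B) ≈ 0.0877, P(species C) ≈ 0.2807
After 'absent': normaliser = 0.9·0.6316 + 0.25·0.0877 + 0.8·0.2807; P(species A) ≈ 0.6975, P(species B) ≈ 0.0269, P(species C) ≈ 0.2756
After 'absent': normaliser = 0.9·0.6975 + 0.25·0.0269 + 0.8·0.2756; P(species A) ≈ 0.7343, P(species B) ≈ 0.0079, P(species C) ≈ 0.2579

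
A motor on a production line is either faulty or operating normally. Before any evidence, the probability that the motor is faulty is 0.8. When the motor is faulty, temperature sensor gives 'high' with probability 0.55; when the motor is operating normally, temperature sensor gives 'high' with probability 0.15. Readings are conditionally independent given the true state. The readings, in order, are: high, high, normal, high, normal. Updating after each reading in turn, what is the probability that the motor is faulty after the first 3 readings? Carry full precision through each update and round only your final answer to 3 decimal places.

Each posterior becomes the prior for the next update.
After 'high': P(faulty) = 0.55·0.8000 / (0.55·0.8000 + 0.15·0.2000) ≈ 0.9362
After 'high': P(faulty) = 0.55·0.9362 / (0.55·0.9362 + 0.15·0.0638) ≈ 0.9817
After 'normal': P(faulty) = 0.45·0.9817 / (0.45·0.9817 + 0.85·0.0183) ≈ 0.9661

0.966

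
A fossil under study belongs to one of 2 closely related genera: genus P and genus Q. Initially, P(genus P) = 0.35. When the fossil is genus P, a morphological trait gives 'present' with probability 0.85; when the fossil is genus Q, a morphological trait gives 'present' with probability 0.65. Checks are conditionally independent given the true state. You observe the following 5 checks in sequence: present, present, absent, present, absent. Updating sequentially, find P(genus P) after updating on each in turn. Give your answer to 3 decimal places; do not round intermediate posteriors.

Apply Bayes' rule sequentially, carrying P(genus P) forward.
After 'present': P(genus P) = 0.85·0.3500 / (0.85·0.3500 + 0.65·0.6500) ≈ 0.4132
After 'present': P(genus P) = 0.85·0.4132 / (0.85·0.4132 + 0.65·0.5868) ≈ 0.4794
After 'absent': P(genus P) = 0.15·0.4794 / (0.15·0.4794 + 0.35·0.5206) ≈ 0.2830
After 'present': P(genus P) = 0.85·0.2830 / (0.85·0.2830 + 0.65·0.7170) ≈ 0.3404
After 'absent': P(genus P) = 0.15·0.3404 / (0.15·0.3404 + 0.35·0.6596) ≈ 0.1811

0.181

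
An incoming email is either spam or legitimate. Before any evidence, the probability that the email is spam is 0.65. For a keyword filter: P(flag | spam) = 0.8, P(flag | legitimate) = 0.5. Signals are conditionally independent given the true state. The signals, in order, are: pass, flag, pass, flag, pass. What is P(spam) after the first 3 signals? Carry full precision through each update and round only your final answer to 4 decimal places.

0.3222

Apply Bayes' rule sequentially, carrying P(spam) forward.
After 'pass': P(spam) = 0.2·0.6500 / (0.2·0.6500 + 0.5·0.3500) ≈ 0.4262
After 'flag': P(spam) = 0.8·0.4262 / (0.8·0.4262 + 0.5·0.5738) ≈ 0.5431
After 'pass': P(spam) = 0.2·0.5431 / (0.2·0.5431 + 0.5·0.4569) ≈ 0.3222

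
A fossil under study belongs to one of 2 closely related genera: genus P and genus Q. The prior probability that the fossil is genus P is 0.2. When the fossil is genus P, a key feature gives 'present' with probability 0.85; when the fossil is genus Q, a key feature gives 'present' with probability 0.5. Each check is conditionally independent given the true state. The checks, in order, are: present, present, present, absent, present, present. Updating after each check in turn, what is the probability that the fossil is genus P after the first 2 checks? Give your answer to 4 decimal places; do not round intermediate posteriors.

After 'present': P(genus P) = 0.85·0.2000 / (0.85·0.2000 + 0.5·0.8000) ≈ 0.2982
After 'present': P(genus P) = 0.85·0.2982 / (0.85·0.2982 + 0.5·0.7018) ≈ 0.4194

0.4194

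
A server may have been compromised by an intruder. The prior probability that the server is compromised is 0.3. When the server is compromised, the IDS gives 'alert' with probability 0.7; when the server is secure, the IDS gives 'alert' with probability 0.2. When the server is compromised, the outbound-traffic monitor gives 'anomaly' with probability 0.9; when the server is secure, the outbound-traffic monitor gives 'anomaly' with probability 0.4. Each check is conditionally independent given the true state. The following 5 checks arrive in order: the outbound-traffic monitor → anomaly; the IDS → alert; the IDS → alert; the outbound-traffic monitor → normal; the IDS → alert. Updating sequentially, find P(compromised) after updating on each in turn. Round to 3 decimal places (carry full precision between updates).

0.873

After the outbound-traffic monitor='anomaly': P(compromised) = 0.9·0.3000 / (0.9·0.3000 + 0.4·0.7000) ≈ 0.4909
After the IDS='alert': P(compromised) = 0.7·0.4909 / (0.7·0.4909 + 0.2·0.5091) ≈ 0.7714
After the IDS='alert': P(compromised) = 0.7·0.7714 / (0.7·0.7714 + 0.2·0.2286) ≈ 0.9220
After the outbound-traffic monitor='normal': P(compromised) = 0.1·0.9220 / (0.1·0.9220 + 0.6·0.0780) ≈ 0.6632
After the IDS='alert': P(compromised) = 0.7·0.6632 / (0.7·0.6632 + 0.2·0.3368) ≈ 0.8733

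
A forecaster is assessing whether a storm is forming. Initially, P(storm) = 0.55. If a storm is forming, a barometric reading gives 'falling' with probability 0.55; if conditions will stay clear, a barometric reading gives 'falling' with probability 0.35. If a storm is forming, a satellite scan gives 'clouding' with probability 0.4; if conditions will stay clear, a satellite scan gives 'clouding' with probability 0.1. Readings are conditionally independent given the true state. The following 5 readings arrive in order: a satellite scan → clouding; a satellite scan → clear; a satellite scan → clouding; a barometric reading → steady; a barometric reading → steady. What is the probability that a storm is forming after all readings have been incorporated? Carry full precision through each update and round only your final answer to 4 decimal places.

After a satellite scan='clouding': P(storm) = 0.4·0.5500 / (0.4·0.5500 + 0.1·0.4500) ≈ 0.8302
After a satellite scan='clear': P(storm) = 0.6·0.8302 / (0.6·0.8302 + 0.9·0.1698) ≈ 0.7652
After a satellite scan='clouding': P(storm) = 0.4·0.7652 / (0.4·0.7652 + 0.1·0.2348) ≈ 0.9288
After a barometric reading='steady': P(storm) = 0.45·0.9288 / (0.45·0.9288 + 0.65·0.0712) ≈ 0.9003
After a barometric reading='steady': P(storm) = 0.45·0.9003 / (0.45·0.9003 + 0.65·0.0997) ≈ 0.8620

0.8620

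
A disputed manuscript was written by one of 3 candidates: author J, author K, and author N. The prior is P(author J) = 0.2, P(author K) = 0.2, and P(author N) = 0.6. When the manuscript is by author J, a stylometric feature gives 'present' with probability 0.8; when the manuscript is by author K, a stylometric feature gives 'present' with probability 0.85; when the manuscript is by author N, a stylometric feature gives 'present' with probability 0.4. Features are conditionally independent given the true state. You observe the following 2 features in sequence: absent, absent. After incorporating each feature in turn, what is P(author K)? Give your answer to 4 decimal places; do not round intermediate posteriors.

0.0197

After 'absent': normaliser = 0.2·0.2000 + 0.15·0.2000 + 0.6·0.6000; P(author J) ≈ 0.0930, P(author K) ≈ 0.0698, P(author N) ≈ 0.8372
After 'absent': normaliser = 0.2·0.0930 + 0.15·0.0698 + 0.6·0.8372; P(author J) ≈ 0.0350, P(author K) ≈ 0.0197, P(author N) ≈ 0.9453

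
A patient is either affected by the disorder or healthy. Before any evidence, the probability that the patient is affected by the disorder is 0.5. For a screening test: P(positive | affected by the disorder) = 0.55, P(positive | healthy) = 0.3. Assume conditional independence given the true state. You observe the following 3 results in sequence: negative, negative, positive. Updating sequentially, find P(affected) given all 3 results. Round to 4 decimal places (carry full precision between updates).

0.4311

After 'negative': P(affected) = 0.45·0.5000 / (0.45·0.5000 + 0.7·0.5000) ≈ 0.3913
After 'negative': P(affected) = 0.45·0.3913 / (0.45·0.3913 + 0.7·0.6087) ≈ 0.2924
After 'positive': P(affected) = 0.55·0.2924 / (0.55·0.2924 + 0.3·0.7076) ≈ 0.4311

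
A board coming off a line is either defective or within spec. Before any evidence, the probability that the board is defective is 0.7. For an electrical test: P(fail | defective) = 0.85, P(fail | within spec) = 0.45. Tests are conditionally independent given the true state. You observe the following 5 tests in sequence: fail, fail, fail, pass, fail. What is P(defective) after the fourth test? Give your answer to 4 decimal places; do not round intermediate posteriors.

0.8109

After 'fail': P(defective) = 0.85·0.7000 / (0.85·0.7000 + 0.45·0.3000) ≈ 0.8151
After 'fail': P(defective) = 0.85·0.8151 / (0.85·0.8151 + 0.45·0.1849) ≈ 0.8928
After 'fail': P(defective) = 0.85·0.8928 / (0.85·0.8928 + 0.45·0.1072) ≈ 0.9402
After 'pass': P(defective) = 0.15·0.9402 / (0.15·0.9402 + 0.55·0.0598) ≈ 0.8109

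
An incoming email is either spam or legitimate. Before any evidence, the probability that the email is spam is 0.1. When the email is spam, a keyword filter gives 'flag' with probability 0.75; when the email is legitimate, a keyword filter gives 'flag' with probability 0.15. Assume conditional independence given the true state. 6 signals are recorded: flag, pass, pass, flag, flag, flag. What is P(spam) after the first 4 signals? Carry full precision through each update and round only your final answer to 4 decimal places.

Apply Bayes' rule sequentially, carrying P(spam) forward.
After 'flag': P(spam) = 0.75·0.1000 / (0.75·0.1000 + 0.15·0.9000) ≈ 0.3571
After 'pass': P(spam) = 0.25·0.3571 / (0.25·0.3571 + 0.85·0.6429) ≈ 0.1404
After 'pass': P(spam) = 0.25·0.1404 / (0.25·0.1404 + 0.85·0.8596) ≈ 0.0459
After 'flag': P(spam) = 0.75·0.0459 / (0.75·0.0459 + 0.15·0.9541) ≈ 0.1937

0.1937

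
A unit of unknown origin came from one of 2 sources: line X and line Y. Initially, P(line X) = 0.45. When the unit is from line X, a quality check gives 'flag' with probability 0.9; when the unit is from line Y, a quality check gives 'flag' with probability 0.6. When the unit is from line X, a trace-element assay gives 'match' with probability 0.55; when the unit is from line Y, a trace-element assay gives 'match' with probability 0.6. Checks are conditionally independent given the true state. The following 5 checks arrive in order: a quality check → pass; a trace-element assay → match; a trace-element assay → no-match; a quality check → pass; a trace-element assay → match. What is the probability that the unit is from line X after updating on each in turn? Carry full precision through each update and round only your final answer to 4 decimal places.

0.0461

Each posterior becomes the prior for the next update.
After a quality check='pass': P(line X) = 0.1·0.4500 / (0.1·0.4500 + 0.4·0.5500) ≈ 0.1698
After a trace-element assay='match': P(line X) = 0.55·0.1698 / (0.55·0.1698 + 0.6·0.8302) ≈ 0.1579
After a trace-element assay='no-match': P(line X) = 0.45·0.1579 / (0.45·0.1579 + 0.4·0.8421) ≈ 0.1742
After a quality check='pass': P(line X) = 0.1·0.1742 / (0.1·0.1742 + 0.4·0.8258) ≈ 0.0501
After a trace-element assay='match': P(line X) = 0.55·0.0501 / (0.55·0.0501 + 0.6·0.9499) ≈ 0.0461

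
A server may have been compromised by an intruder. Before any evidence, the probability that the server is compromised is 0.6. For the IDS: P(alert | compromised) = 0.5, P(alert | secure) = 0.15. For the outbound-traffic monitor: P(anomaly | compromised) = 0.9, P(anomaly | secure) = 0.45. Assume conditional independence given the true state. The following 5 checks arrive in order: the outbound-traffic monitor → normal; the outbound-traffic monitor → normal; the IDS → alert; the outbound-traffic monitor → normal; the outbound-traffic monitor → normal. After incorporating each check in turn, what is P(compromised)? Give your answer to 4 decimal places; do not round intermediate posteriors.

After the outbound-traffic monitor='normal': P(compromised) = 0.1·0.6000 / (0.1·0.6000 + 0.55·0.4000) ≈ 0.2143
After the outbound-traffic monitor='normal': P(compromised) = 0.1·0.2143 / (0.1·0.2143 + 0.55·0.7857) ≈ 0.0472
After the IDS='alert': P(compromised) = 0.5·0.0472 / (0.5·0.0472 + 0.15·0.9528) ≈ 0.1418
After the outbound-traffic monitor='normal': P(compromised) = 0.1·0.1418 / (0.1·0.1418 + 0.55·0.8582) ≈ 0.0292
After the outbound-traffic monitor='normal': P(compromised) = 0.1·0.0292 / (0.1·0.0292 + 0.55·0.9708) ≈ 0.0054

0.0054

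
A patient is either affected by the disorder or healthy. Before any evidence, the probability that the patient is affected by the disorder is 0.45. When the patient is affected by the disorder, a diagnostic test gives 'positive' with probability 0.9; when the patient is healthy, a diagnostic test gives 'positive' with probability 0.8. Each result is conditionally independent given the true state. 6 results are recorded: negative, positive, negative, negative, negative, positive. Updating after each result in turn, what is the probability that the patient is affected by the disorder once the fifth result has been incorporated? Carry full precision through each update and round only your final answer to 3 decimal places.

0.054

After 'negative': P(affected) = 0.1·0.4500 / (0.1·0.4500 + 0.2·0.5500) ≈ 0.2903
After 'positive': P(affected) = 0.9·0.2903 / (0.9·0.2903 + 0.8·0.7097) ≈ 0.3152
After 'negative': P(affected) = 0.1·0.3152 / (0.1·0.3152 + 0.2·0.6848) ≈ 0.1871
After 'negative': P(affected) = 0.1·0.1871 / (0.1·0.1871 + 0.2·0.8129) ≈ 0.1032
After 'negative': P(affected) = 0.1·0.1032 / (0.1·0.1032 + 0.2·0.8968) ≈ 0.0544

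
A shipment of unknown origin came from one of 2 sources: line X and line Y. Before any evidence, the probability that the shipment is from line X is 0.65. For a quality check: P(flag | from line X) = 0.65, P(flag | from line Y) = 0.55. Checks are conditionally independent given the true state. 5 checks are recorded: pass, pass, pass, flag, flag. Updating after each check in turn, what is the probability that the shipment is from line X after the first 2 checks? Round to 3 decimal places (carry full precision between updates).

After 'pass': P(line X) = 0.35·0.6500 / (0.35·0.6500 + 0.45·0.3500) ≈ 0.5909
After 'pass': P(line X) = 0.35·0.5909 / (0.35·0.5909 + 0.45·0.4091) ≈ 0.5291

0.529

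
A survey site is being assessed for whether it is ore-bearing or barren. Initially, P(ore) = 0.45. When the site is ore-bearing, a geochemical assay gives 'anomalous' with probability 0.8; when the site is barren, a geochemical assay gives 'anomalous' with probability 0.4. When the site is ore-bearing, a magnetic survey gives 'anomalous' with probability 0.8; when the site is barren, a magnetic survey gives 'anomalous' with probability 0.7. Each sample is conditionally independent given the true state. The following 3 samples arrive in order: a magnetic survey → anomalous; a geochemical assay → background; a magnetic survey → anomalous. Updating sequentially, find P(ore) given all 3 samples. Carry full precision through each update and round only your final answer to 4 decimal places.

0.2627

Each posterior becomes the prior for the next update.
After a magnetic survey='anomalous': P(ore) = 0.8·0.4500 / (0.8·0.4500 + 0.7·0.5500) ≈ 0.4832
After a geochemical assay='background': P(ore) = 0.2·0.4832 / (0.2·0.4832 + 0.6·0.5168) ≈ 0.2376
After a magnetic survey='anomalous': P(ore) = 0.8·0.2376 / (0.8·0.2376 + 0.7·0.7624) ≈ 0.2627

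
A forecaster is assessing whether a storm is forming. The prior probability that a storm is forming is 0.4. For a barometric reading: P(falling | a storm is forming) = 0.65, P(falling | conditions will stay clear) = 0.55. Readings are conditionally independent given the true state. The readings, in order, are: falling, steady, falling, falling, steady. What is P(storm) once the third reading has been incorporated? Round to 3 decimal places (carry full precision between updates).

Apply Bayes' rule sequentially, carrying P(storm) forward.
After 'falling': P(storm) = 0.65·0.4000 / (0.65·0.4000 + 0.55·0.6000) ≈ 0.4407
After 'steady': P(storm) = 0.35·0.4407 / (0.35·0.4407 + 0.45·0.5593) ≈ 0.3800
After 'falling': P(storm) = 0.65·0.3800 / (0.65·0.3800 + 0.55·0.6200) ≈ 0.4200

0.420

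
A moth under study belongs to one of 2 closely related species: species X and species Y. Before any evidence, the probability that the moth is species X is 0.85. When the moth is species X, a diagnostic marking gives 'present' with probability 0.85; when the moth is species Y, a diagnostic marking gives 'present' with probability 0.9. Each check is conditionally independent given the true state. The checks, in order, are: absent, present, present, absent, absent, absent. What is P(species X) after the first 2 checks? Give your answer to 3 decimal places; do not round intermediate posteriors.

After 'absent': P(species X) = 0.15·0.8500 / (0.15·0.8500 + 0.1·0.1500) ≈ 0.8947
After 'present': P(species X) = 0.85·0.8947 / (0.85·0.8947 + 0.9·0.1053) ≈ 0.8892

0.889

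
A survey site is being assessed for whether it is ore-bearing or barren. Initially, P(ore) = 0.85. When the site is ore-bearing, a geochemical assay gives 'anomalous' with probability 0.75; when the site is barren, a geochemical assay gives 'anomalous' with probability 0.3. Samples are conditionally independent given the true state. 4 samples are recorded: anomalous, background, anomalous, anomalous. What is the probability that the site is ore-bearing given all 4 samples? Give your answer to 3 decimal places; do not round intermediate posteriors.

0.969

After 'anomalous': P(ore) = 0.75·0.8500 / (0.75·0.8500 + 0.3·0.1500) ≈ 0.9341
After 'background': P(ore) = 0.25·0.9341 / (0.25·0.9341 + 0.7·0.0659) ≈ 0.8350
After 'anomalous': P(ore) = 0.75·0.8350 / (0.75·0.8350 + 0.3·0.1650) ≈ 0.9267
After 'anomalous': P(ore) = 0.75·0.9267 / (0.75·0.9267 + 0.3·0.0733) ≈ 0.9693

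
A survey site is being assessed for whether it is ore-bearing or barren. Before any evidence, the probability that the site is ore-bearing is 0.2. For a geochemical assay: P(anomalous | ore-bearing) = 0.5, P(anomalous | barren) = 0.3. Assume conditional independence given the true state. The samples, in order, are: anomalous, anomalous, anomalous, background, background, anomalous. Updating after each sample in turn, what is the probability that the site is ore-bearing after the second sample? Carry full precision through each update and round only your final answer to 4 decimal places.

0.4098

After 'anomalous': P(ore) = 0.5·0.2000 / (0.5·0.2000 + 0.3·0.8000) ≈ 0.2941
After 'anomalous': P(ore) = 0.5·0.2941 / (0.5·0.2941 + 0.3·0.7059) ≈ 0.4098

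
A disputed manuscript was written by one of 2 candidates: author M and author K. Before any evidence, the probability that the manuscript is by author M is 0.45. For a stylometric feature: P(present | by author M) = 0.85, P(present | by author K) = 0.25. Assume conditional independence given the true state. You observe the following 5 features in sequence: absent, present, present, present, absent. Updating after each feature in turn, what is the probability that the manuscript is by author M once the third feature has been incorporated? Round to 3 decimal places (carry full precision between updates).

After 'absent': P(author M) = 0.15·0.4500 / (0.15·0.4500 + 0.75·0.5500) ≈ 0.1406
After 'present': P(author M) = 0.85·0.1406 / (0.85·0.1406 + 0.25·0.8594) ≈ 0.3575
After 'present': P(author M) = 0.85·0.3575 / (0.85·0.3575 + 0.25·0.6425) ≈ 0.6542

0.654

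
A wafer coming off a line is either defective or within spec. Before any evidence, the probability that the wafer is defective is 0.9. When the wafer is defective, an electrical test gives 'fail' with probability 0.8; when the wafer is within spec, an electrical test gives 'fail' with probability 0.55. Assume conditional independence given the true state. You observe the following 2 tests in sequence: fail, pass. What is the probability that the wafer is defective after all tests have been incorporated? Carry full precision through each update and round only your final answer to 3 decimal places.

0.853

Apply Bayes' rule sequentially, carrying P(defective) forward.
After 'fail': P(defective) = 0.8·0.9000 / (0.8·0.9000 + 0.55·0.1000) ≈ 0.9290
After 'pass': P(defective) = 0.2·0.9290 / (0.2·0.9290 + 0.45·0.0710) ≈ 0.8533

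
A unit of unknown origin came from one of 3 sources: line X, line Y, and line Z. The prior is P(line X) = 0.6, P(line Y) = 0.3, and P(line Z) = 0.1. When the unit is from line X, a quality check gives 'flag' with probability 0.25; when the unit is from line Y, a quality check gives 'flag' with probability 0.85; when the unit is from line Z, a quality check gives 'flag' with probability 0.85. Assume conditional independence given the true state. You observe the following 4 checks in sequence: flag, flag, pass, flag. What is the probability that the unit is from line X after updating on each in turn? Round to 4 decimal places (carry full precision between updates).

0.1602

After 'flag': normaliser = 0.25·0.6000 + 0.85·0.3000 + 0.85·0.1000; P(line X) ≈ 0.3061, P(line Y) ≈ 0.5204, P(line Z) ≈ 0.1735
After 'flag': normaliser = 0.25·0.3061 + 0.85·0.5204 + 0.85·0.1735; P(line X) ≈ 0.1149, P(line Y) ≈ 0.6639, P(line Z) ≈ 0.2213
After 'pass': normaliser = 0.75·0.1149 + 0.15·0.6639 + 0.15·0.2213; P(line X) ≈ 0.3935, P(line Y) ≈ 0.4549, P(line Z) ≈ 0.1516
After 'flag': normaliser = 0.25·0.3935 + 0.85·0.4549 + 0.85·0.1516; P(line X) ≈ 0.1602, P(line Y) ≈ 0.6298, P(line Z) ≈ 0.2099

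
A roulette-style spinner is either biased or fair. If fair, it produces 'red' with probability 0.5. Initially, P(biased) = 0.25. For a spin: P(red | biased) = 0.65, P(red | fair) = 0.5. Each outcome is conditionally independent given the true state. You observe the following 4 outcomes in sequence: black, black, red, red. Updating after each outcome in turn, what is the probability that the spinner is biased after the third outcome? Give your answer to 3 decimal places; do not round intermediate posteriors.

After 'black': P(biased) = 0.35·0.2500 / (0.35·0.2500 + 0.5·0.7500) ≈ 0.1892
After 'black': P(biased) = 0.35·0.1892 / (0.35·0.1892 + 0.5·0.8108) ≈ 0.1404
After 'red': P(biased) = 0.65·0.1404 / (0.65·0.1404 + 0.5·0.8596) ≈ 0.1751

0.175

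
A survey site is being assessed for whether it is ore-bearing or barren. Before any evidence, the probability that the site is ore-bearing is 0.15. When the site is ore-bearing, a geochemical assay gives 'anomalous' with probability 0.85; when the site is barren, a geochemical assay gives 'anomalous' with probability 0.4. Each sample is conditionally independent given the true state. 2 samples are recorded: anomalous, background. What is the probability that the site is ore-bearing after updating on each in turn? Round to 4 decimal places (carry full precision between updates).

After 'anomalous': P(ore) = 0.85·0.1500 / (0.85·0.1500 + 0.4·0.8500) ≈ 0.2727
After 'background': P(ore) = 0.15·0.2727 / (0.15·0.2727 + 0.6·0.7273) ≈ 0.0857

0.0857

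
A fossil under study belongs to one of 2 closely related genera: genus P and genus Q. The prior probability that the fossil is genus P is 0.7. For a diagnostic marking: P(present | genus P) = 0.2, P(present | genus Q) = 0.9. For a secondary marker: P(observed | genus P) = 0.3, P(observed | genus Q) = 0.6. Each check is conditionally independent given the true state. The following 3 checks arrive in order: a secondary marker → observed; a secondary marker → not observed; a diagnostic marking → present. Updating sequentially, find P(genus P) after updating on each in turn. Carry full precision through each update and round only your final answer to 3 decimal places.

Apply Bayes' rule sequentially, carrying P(genus P) forward.
After a secondary marker='observed': P(genus P) = 0.3·0.7000 / (0.3·0.7000 + 0.6·0.3000) ≈ 0.5385
After a secondary marker='not observed': P(genus P) = 0.7·0.5385 / (0.7·0.5385 + 0.4·0.4615) ≈ 0.6712
After a diagnostic marking='present': P(genus P) = 0.2·0.6712 / (0.2·0.6712 + 0.9·0.3288) ≈ 0.3121

0.312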